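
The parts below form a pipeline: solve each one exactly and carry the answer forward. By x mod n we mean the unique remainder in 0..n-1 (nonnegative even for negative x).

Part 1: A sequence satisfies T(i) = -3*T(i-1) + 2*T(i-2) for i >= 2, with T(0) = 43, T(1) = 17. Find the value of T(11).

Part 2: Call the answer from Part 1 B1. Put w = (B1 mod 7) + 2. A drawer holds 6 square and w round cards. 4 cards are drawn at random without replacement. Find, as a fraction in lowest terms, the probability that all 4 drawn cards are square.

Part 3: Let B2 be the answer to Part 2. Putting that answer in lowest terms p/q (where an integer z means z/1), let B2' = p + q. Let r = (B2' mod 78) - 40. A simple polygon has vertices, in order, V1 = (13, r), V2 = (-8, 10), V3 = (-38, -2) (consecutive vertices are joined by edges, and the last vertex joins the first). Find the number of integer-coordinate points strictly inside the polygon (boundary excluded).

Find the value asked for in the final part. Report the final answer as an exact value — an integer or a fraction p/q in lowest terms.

645

Part 1: T(2) = -3*(17) + 2*(43) = 35; iterating: T(2)=35, T(3)=-71, T(4)=283, T(5)=-991, T(6)=3539, T(7)=-12599, T(8)=44875, T(9)=-159823, T(10)=569219, T(11)=-2027303; answer -2027303
Part 2: B1 = -2027303; w = 4; total draws C(10,4) = 210; favorable C(6,4) = 15; P = 1/14; answer 1/14
Part 3: B2 = 1/14; threaded value p + q = 15; r = -25; cross terms: (13*10 - -8*-25)=-70, (-8*-2 - -38*10)=396, (-38*-25 - 13*-2)=976; twice the area = |1302| = 1302; area = 651; boundary points = 7 + 6 + 1 = 14; strictly interior points = area - boundary/2 + 1 = 645; answer 645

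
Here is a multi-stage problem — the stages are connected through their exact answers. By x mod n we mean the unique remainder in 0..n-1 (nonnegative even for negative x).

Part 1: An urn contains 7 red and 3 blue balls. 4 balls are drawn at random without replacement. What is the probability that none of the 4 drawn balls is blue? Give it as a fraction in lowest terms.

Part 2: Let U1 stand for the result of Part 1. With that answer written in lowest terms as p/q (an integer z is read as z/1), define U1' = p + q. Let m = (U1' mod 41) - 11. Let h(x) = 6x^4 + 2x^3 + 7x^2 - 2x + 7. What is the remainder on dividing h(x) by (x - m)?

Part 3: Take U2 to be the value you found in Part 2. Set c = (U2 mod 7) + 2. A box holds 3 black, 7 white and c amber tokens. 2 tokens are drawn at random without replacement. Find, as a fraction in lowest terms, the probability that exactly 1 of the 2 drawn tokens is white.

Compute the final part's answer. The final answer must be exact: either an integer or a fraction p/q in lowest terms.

7/13

Part 1: total draws C(10,4) = 210; favorable C(7,4) = 35; P = 1/6; answer 1/6
Part 2: U1 = 1/6; threaded value p + q = 7; m = -4; remainder = value at the root: 6*(-4)^4 + 2*(-4)^3 + 7*(-4)^2 - 2*(-4)^1 + 7 = (1536) + (-128) + (112) + (8) + (7) = 1535; answer 1535
Part 3: U2 = 1535; c = 4; total draws C(14,2) = 91; favorable C(7,1)*C(7,1) = 49; P = 7/13; answer 7/13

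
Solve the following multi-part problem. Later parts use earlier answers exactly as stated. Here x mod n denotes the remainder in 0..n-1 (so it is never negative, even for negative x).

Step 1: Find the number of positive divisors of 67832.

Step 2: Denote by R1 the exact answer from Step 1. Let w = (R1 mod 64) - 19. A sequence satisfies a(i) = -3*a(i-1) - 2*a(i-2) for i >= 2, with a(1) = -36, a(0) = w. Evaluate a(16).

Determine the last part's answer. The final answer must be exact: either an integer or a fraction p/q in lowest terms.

Step 1: 67832 = 2^3 * 61 * 139; number of divisors = (3+1) * (1+1) * (1+1) = 16; answer 16
Step 2: R1 = 16; w = -3; a(2) = -3*(-36) - 2*(-3) = 114; iterating: a(2)=114, a(3)=-270, a(4)=582, a(5)=-1206, a(6)=2454, a(7)=-4950, a(8)=9942, a(9)=-19926, a(10)=39894, a(11)=-79830, a(12)=159702, a(13)=-319446, a(14)=638934, a(15)=-1277910, a(16)=2555862; answer 2555862

2555862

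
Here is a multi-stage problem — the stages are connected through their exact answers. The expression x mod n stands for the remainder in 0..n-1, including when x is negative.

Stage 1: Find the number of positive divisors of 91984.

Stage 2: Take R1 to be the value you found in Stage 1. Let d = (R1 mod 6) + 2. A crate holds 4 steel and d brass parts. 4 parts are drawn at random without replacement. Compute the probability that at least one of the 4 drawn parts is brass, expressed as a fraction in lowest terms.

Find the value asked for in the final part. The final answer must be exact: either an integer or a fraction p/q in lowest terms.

209/210

Stage 1: 91984 = 2^4 * 5749; number of divisors = (4+1) * (1+1) = 10; answer 10
Stage 2: R1 = 10; d = 6; total draws C(10,4) = 210; complement C(4,4) = 1; favorable 210 - 1 = 209; P = 209/210; answer 209/210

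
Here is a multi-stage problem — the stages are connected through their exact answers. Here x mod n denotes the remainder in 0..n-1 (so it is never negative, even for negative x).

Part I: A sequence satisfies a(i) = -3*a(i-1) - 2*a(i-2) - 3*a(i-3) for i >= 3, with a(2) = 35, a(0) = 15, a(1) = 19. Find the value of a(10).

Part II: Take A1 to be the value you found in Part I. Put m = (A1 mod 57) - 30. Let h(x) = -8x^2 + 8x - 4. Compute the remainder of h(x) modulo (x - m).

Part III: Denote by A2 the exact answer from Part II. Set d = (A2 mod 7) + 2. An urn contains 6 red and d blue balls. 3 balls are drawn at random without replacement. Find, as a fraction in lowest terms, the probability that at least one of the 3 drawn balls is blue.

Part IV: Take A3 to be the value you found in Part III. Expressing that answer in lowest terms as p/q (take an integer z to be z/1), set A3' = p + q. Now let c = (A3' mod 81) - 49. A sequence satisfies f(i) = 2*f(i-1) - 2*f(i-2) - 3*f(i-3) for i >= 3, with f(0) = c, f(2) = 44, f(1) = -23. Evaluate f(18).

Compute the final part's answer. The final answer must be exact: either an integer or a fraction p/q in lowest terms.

Part I: a(3) = -3*(35) - 2*(19) - 3*(15) = -188; iterating: a(3)=-188, a(4)=437, a(5)=-1040, a(6)=2810, a(7)=-7661, a(8)=20483, a(9)=-54557, a(10)=145688; answer 145688
Part II: A1 = 145688; m = 23; remainder = value at the root: -8*(23)^2 + 8*(23)^1 - 4 = (-4232) + (184) + (-4) = -4052; answer -4052
Part III: A2 = -4052; d = 3; total draws C(9,3) = 84; complement C(6,3) = 20; favorable 84 - 20 = 64; P = 16/21; answer 16/21
Part IV: A3 = 16/21; threaded value p + q = 37; c = -12; f(3) = 2*(44) - 2*(-23) - 3*(-12) = 170; iterating: f(3)=170, f(4)=321, f(5)=170, f(6)=-812, f(7)=-2927, f(8)=-4740, f(9)=-1190, f(10)=15881, f(11)=48362, f(12)=68532, f(13)=-7303, f(14)=-296756, f(15)=-784502, f(16)=-953583, f(17)=552106, f(18)=5364884; answer 5364884

5364884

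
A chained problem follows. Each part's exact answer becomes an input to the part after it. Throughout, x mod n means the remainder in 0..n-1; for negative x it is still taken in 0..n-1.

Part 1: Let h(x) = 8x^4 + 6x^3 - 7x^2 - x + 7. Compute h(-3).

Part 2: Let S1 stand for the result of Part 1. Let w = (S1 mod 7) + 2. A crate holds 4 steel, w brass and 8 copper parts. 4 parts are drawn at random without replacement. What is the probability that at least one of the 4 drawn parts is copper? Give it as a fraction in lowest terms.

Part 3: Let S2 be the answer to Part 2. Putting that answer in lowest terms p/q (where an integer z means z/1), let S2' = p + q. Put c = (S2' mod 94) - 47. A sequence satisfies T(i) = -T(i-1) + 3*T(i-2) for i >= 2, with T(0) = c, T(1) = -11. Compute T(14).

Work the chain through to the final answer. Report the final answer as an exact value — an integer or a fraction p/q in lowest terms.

Part 1: 8*(-3)^4 + 6*(-3)^3 - 7*(-3)^2 - 1*(-3)^1 + 7 = (648) + (-162) + (-63) + (3) + (7) = 433; answer 433
Part 2: S1 = 433; w = 8; total draws C(20,4) = 4845; complement C(12,4) = 495; favorable 4845 - 495 = 4350; P = 290/323; answer 290/323
Part 3: S2 = 290/323; threaded value p + q = 613; c = 2; T(2) = -1*(-11) + 3*(2) = 17; iterating: T(2)=17, T(3)=-50, T(4)=101, T(5)=-251, T(6)=554, T(7)=-1307, T(8)=2969, T(9)=-6890, T(10)=15797, T(11)=-36467, T(12)=83858, T(13)=-193259, T(14)=444833; answer 444833

444833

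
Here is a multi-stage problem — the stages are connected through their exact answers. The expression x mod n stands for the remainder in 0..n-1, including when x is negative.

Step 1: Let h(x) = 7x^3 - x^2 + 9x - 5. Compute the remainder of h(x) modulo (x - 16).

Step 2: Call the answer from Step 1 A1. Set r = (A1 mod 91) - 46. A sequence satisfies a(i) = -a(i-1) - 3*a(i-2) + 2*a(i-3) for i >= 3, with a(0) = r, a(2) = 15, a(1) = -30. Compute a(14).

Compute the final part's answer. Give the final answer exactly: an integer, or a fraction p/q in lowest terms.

Step 1: remainder = value at the root: 7*(16)^3 - 1*(16)^2 + 9*(16)^1 - 5 = (28672) + (-256) + (144) + (-5) = 28555; answer 28555
Step 2: A1 = 28555; r = 26; a(3) = -1*(15) - 3*(-30) + 2*(26) = 127; iterating: a(3)=127, a(4)=-232, a(5)=-119, a(6)=1069, a(7)=-1176, a(8)=-2269, a(9)=7935, a(10)=-3480, a(11)=-24863, a(12)=51173, a(13)=16456, a(14)=-219701; answer -219701

-219701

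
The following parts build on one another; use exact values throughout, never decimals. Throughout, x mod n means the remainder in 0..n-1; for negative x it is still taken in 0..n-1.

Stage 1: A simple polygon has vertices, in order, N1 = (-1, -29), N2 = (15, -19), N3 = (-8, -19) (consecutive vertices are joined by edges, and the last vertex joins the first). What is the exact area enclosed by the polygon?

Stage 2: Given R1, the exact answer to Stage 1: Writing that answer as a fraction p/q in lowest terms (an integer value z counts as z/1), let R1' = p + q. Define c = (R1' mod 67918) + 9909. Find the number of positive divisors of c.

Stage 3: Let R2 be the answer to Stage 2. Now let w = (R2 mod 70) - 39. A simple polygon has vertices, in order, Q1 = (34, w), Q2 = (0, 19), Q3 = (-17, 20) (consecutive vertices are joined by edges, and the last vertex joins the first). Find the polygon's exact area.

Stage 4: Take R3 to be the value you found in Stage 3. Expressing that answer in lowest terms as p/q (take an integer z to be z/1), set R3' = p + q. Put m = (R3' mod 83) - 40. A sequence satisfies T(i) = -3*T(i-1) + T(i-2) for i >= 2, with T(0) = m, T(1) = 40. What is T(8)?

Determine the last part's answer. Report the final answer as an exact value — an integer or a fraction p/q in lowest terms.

-191561

Stage 1: cross terms: (-1*-19 - 15*-29)=454, (15*-19 - -8*-19)=-437, (-8*-29 - -1*-19)=213; twice the area = |230| = 230; area = 115; answer 115
Stage 2: R1 = 115; threaded value p + q = 116; c = 10025; 10025 = 5^2 * 401; number of divisors = (2+1) * (1+1) = 6; answer 6
Stage 3: R2 = 6; w = -33; cross terms: (34*19 - 0*-33)=646, (0*20 - -17*19)=323, (-17*-33 - 34*20)=-119; twice the area = |850| = 850; area = 425; answer 425
Stage 4: R3 = 425; threaded value p + q = 426; m = -29; T(2) = -3*(40) + 1*(-29) = -149; iterating: T(2)=-149, T(3)=487, T(4)=-1610, T(5)=5317, T(6)=-17561, T(7)=58000, T(8)=-191561; answer -191561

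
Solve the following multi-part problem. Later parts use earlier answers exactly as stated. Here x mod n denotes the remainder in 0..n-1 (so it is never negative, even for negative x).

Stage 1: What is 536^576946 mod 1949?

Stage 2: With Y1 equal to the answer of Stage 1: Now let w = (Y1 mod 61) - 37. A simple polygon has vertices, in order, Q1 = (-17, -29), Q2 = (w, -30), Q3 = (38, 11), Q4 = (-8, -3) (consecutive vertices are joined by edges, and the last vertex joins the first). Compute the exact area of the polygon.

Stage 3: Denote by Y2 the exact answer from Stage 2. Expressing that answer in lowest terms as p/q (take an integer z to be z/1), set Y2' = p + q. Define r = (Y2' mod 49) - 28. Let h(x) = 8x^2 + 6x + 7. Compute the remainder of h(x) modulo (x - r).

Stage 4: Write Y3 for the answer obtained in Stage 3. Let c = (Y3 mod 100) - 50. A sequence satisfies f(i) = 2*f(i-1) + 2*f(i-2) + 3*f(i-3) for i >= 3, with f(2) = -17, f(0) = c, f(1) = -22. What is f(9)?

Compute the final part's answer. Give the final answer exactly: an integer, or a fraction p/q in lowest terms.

-121161

Stage 1: squarings mod 1949: 536^1=536, 536^2=793, 536^4=1271, 536^8=1669, 536^16=440, 536^32=649, 536^64=217, 536^128=313, 536^256=519, 536^512=399, 536^1024=1332, 536^2048=634, 536^4096=462, 536^8192=1003, 536^16384=325, 536^32768=379, 536^65536=1364, 536^131072=1150, 536^262144=1078, 536^524288=480; 536^576946 = 536^2 * 536^16 * 536^32 * 536^128 * 536^256 * 536^1024 * 536^2048 * 536^16384 * 536^32768 * 536^524288 = 908 (mod 1949); answer 908
Stage 2: Y1 = 908; w = 17; cross terms: (-17*-30 - 17*-29)=1003, (17*11 - 38*-30)=1327, (38*-3 - -8*11)=-26, (-8*-29 - -17*-3)=181; twice the area = |2485| = 2485; area = 2485/2; answer 2485/2
Stage 3: Y2 = 2485/2; threaded value p + q = 2487; r = 9; remainder = value at the root: 8*(9)^2 + 6*(9)^1 + 7 = (648) + (54) + (7) = 709; answer 709
Stage 4: Y3 = 709; c = -41; f(3) = 2*(-17) + 2*(-22) + 3*(-41) = -201; iterating: f(3)=-201, f(4)=-502, f(5)=-1457, f(6)=-4521, f(7)=-13462, f(8)=-40337, f(9)=-121161; answer -121161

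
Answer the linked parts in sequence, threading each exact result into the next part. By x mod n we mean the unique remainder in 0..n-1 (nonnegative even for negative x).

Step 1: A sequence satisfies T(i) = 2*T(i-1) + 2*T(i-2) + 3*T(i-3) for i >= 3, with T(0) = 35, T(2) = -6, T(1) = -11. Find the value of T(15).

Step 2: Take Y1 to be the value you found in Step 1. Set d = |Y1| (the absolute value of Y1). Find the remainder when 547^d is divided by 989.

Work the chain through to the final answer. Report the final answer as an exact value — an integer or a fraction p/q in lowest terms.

Step 1: T(3) = 2*(-6) + 2*(-11) + 3*(35) = 71; iterating: T(3)=71, T(4)=97, T(5)=318, T(6)=1043, T(7)=3013, T(8)=9066, T(9)=27287, T(10)=81745, T(11)=245262, T(12)=735875, T(13)=2207509, T(14)=6622554, T(15)=19867751; answer 19867751
Step 2: Y1 = 19867751; d = 19867751; squarings mod 989: 547^1=547, 547^2=531, 547^4=96, 547^8=315, 547^16=325, 547^32=791, 547^64=633, 547^128=144, 547^256=956, 547^512=100, 547^1024=110, 547^2048=232, 547^4096=418, 547^8192=660, 547^16384=440, 547^32768=745, 547^65536=196, 547^131072=834, 547^262144=289, 547^524288=445, 547^1048576=225, 547^2097152=186, 547^4194304=970, 547^8388608=361, 547^16777216=762; 547^19867751 = 547^1 * 547^2 * 547^4 * 547^32 * 547^64 * 547^2048 * 547^8192 * 547^65536 * 547^131072 * 547^262144 * 547^524288 * 547^2097152 * 547^16777216 = 186 (mod 989); answer 186

186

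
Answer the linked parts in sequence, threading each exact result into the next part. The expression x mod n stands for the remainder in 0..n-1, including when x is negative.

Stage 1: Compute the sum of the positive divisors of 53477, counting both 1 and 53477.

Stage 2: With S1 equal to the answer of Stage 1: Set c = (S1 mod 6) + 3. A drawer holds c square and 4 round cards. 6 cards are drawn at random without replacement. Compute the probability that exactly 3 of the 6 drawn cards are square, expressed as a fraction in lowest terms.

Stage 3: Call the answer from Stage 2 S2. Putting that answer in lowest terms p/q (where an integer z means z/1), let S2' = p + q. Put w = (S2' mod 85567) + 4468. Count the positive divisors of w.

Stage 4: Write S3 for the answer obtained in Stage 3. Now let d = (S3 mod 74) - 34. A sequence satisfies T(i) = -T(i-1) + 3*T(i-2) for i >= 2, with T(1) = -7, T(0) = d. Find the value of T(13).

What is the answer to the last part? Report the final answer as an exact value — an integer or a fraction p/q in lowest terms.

Stage 1: 53477 = 53 * 1009; sigma = (1 + 53) * (1 + 1009) = 54 * 1010 = 54540; answer 54540
Stage 2: S1 = 54540; c = 3; total draws C(7,6) = 7; favorable C(3,3)*C(4,3) = 4; P = 4/7; answer 4/7
Stage 3: S2 = 4/7; threaded value p + q = 11; w = 4479; 4479 = 3 * 1493; number of divisors = (1+1) * (1+1) = 4; answer 4
Stage 4: S3 = 4; d = -30; T(2) = -1*(-7) + 3*(-30) = -83; iterating: T(2)=-83, T(3)=62, T(4)=-311, T(5)=497, T(6)=-1430, T(7)=2921, T(8)=-7211, T(9)=15974, T(10)=-37607, T(11)=85529, T(12)=-198350, T(13)=454937; answer 454937

454937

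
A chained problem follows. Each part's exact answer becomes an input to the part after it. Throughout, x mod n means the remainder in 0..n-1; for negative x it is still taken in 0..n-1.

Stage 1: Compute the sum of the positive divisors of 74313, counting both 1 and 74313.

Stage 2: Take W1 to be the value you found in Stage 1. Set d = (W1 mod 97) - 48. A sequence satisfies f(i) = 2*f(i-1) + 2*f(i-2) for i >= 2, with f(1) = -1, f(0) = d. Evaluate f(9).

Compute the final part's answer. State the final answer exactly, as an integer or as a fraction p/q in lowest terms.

Stage 1: 74313 = 3^2 * 23 * 359; sigma = (1 + 3 + 9) * (1 + 23) * (1 + 359) = 13 * 24 * 360 = 112320; answer 112320
Stage 2: W1 = 112320; d = 43; f(2) = 2*(-1) + 2*(43) = 84; iterating: f(2)=84, f(3)=166, f(4)=500, f(5)=1332, f(6)=3664, f(7)=9992, f(8)=27312, f(9)=74608; answer 74608

74608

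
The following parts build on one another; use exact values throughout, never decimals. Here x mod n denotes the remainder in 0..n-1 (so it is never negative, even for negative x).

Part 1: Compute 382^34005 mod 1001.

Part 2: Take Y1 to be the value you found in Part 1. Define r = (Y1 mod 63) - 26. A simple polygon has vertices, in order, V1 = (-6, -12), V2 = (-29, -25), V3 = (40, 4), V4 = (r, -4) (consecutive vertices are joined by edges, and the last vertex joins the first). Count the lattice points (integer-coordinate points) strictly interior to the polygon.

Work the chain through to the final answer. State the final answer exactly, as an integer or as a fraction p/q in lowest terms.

Part 1: squarings mod 1001: 382^1=382, 382^2=779, 382^4=235, 382^8=170, 382^16=872, 382^32=625, 382^64=235, 382^128=170, 382^256=872, 382^512=625, 382^1024=235, 382^2048=170, 382^4096=872, 382^8192=625, 382^16384=235, 382^32768=170; 382^34005 = 382^1 * 382^4 * 382^16 * 382^64 * 382^128 * 382^1024 * 382^32768 = 967 (mod 1001); answer 967
Part 2: Y1 = 967; r = -4; cross terms: (-6*-25 - -29*-12)=-198, (-29*4 - 40*-25)=884, (40*-4 - -4*4)=-144, (-4*-12 - -6*-4)=24; twice the area = |566| = 566; area = 283; boundary points = 1 + 1 + 4 + 2 = 8; strictly interior points = area - boundary/2 + 1 = 280; answer 280

280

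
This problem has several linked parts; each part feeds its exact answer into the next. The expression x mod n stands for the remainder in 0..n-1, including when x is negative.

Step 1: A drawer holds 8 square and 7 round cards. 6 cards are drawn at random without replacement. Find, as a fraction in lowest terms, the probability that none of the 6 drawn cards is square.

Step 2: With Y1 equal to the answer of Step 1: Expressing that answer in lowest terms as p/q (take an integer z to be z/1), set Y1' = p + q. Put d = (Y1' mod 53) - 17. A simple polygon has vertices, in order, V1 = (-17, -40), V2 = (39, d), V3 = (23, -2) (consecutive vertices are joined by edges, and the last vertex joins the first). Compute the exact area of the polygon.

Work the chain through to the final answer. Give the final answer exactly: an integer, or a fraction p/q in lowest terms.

Step 1: total draws C(15,6) = 5005; favorable C(7,6) = 7; P = 1/715; answer 1/715
Step 2: Y1 = 1/715; threaded value p + q = 716; d = 10; cross terms: (-17*10 - 39*-40)=1390, (39*-2 - 23*10)=-308, (23*-40 - -17*-2)=-954; twice the area = |128| = 128; area = 64; answer 64

64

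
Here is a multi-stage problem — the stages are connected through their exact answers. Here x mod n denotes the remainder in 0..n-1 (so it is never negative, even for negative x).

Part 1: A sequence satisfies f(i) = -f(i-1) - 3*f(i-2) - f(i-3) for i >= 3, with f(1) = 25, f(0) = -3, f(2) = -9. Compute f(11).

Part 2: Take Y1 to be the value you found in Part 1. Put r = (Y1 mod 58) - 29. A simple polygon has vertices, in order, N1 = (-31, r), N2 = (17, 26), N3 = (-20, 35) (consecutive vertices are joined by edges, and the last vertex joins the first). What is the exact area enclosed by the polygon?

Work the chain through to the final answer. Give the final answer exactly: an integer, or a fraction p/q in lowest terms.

Part 1: f(3) = -1*(-9) - 3*(25) - 1*(-3) = -63; iterating: f(3)=-63, f(4)=65, f(5)=133, f(6)=-265, f(7)=-199, f(8)=861, f(9)=1, f(10)=-2385, f(11)=1521; answer 1521
Part 2: Y1 = 1521; r = -16; cross terms: (-31*26 - 17*-16)=-534, (17*35 - -20*26)=1115, (-20*-16 - -31*35)=1405; twice the area = |1986| = 1986; area = 993; answer 993

993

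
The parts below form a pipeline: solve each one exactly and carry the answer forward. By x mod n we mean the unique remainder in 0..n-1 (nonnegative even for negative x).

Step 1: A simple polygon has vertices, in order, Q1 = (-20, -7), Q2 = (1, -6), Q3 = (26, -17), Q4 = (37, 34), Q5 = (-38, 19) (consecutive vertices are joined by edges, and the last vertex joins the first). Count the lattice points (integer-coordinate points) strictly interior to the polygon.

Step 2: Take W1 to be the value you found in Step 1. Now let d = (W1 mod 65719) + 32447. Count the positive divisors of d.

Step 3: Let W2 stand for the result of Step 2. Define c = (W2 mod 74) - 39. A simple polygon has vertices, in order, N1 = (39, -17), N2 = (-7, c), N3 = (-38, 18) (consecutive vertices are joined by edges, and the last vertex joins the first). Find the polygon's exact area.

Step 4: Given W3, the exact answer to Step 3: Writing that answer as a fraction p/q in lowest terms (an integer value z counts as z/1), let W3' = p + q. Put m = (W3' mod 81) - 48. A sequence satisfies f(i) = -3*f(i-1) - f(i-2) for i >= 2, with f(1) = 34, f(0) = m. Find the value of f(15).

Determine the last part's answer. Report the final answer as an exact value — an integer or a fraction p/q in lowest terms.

Step 1: cross terms: (-20*-6 - 1*-7)=127, (1*-17 - 26*-6)=139, (26*34 - 37*-17)=1513, (37*19 - -38*34)=1995, (-38*-7 - -20*19)=646; twice the area = |4420| = 4420; area = 2210; boundary points = 1 + 1 + 1 + 15 + 2 = 20; strictly interior points = area - boundary/2 + 1 = 2201; answer 2201
Step 2: W1 = 2201; d = 34648; 34648 = 2^3 * 61 * 71; number of divisors = (3+1) * (1+1) * (1+1) = 16; answer 16
Step 3: W2 = 16; c = -23; cross terms: (39*-23 - -7*-17)=-1016, (-7*18 - -38*-23)=-1000, (-38*-17 - 39*18)=-56; twice the area = |-2072| = 2072; area = 1036; answer 1036
Step 4: W3 = 1036; threaded value p + q = 1037; m = 17; f(2) = -3*(34) - 1*(17) = -119; iterating: f(2)=-119, f(3)=323, f(4)=-850, f(5)=2227, f(6)=-5831, f(7)=15266, f(8)=-39967, f(9)=104635, f(10)=-273938, f(11)=717179, f(12)=-1877599, f(13)=4915618, f(14)=-12869255, f(15)=33692147; answer 33692147

33692147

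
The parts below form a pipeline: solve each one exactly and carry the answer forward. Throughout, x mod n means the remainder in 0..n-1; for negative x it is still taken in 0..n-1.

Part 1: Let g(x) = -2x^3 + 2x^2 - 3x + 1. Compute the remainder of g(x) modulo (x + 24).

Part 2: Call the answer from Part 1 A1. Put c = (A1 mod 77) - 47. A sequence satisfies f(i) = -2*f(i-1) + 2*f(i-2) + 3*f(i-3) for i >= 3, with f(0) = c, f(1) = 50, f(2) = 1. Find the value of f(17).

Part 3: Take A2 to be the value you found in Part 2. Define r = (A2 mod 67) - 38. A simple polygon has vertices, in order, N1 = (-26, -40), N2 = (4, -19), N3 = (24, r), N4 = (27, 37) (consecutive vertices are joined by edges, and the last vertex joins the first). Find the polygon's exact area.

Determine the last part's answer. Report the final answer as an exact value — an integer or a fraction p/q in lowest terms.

Part 1: remainder = value at the root: -2*(-24)^3 + 2*(-24)^2 - 3*(-24)^1 + 1 = (27648) + (1152) + (72) + (1) = 28873; answer 28873
Part 2: A1 = 28873; c = 28; f(3) = -2*(1) + 2*(50) + 3*(28) = 182; iterating: f(3)=182, f(4)=-212, f(5)=791, f(6)=-1460, f(7)=3866, f(8)=-8279, f(9)=19910, f(10)=-44780, f(11)=104543, f(12)=-238916, f(13)=552578, f(14)=-1269359, f(15)=2927126, f(16)=-6735236, f(17)=15516647; answer 15516647
Part 3: A2 = 15516647; r = 12; cross terms: (-26*-19 - 4*-40)=654, (4*12 - 24*-19)=504, (24*37 - 27*12)=564, (27*-40 - -26*37)=-118; twice the area = |1604| = 1604; area = 802; answer 802

802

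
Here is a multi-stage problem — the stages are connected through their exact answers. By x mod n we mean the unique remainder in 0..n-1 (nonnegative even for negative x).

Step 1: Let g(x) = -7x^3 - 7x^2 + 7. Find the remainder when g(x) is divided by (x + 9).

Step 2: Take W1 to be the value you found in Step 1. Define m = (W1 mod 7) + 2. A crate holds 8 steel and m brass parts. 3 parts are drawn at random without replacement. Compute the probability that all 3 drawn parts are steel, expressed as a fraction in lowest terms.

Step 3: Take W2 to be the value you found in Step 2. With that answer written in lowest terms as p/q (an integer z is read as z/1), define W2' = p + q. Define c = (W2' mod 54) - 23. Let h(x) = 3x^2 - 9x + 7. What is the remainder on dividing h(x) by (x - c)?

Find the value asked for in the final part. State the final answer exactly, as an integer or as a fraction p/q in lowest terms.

Step 1: remainder = value at the root: -7*(-9)^3 - 7*(-9)^2 + 7 = (5103) + (-567) + (7) = 4543; answer 4543
Step 2: W1 = 4543; m = 2; total draws C(10,3) = 120; favorable C(8,3) = 56; P = 7/15; answer 7/15
Step 3: W2 = 7/15; threaded value p + q = 22; c = -1; remainder = value at the root: 3*(-1)^2 - 9*(-1)^1 + 7 = (3) + (9) + (7) = 19; answer 19

19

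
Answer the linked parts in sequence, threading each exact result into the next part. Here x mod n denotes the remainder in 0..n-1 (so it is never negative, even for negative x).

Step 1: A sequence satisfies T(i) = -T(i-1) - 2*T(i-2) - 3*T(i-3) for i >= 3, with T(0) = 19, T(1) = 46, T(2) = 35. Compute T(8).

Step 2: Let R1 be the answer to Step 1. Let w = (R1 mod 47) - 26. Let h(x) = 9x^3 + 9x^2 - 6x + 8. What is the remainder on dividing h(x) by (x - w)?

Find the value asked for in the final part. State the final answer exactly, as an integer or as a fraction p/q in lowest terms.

Step 1: T(3) = -1*(35) - 2*(46) - 3*(19) = -184; iterating: T(3)=-184, T(4)=-24, T(5)=287, T(6)=313, T(7)=-815, T(8)=-672; answer -672
Step 2: R1 = -672; w = 7; remainder = value at the root: 9*(7)^3 + 9*(7)^2 - 6*(7)^1 + 8 = (3087) + (441) + (-42) + (8) = 3494; answer 3494

3494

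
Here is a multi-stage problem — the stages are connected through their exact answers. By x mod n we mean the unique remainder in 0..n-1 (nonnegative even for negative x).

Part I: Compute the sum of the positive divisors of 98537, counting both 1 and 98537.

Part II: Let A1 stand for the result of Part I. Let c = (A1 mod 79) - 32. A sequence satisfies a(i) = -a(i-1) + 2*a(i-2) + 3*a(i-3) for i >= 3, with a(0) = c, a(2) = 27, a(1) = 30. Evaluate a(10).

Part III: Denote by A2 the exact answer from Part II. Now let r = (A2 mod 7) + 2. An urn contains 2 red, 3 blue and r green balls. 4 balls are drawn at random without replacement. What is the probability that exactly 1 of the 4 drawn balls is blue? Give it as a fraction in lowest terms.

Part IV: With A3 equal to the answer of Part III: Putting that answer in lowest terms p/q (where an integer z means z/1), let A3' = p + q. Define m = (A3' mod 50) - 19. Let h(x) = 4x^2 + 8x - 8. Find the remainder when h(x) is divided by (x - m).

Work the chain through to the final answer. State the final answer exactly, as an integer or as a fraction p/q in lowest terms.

3352

Part I: 98537 = 211 * 467; sigma = (1 + 211) * (1 + 467) = 212 * 468 = 99216; answer 99216
Part II: A1 = 99216; c = 39; a(3) = -1*(27) + 2*(30) + 3*(39) = 150; iterating: a(3)=150, a(4)=-6, a(5)=387, a(6)=51, a(7)=705, a(8)=558, a(9)=1005, a(10)=2226; answer 2226
Part III: A2 = 2226; r = 2; total draws C(7,4) = 35; favorable C(3,1)*C(4,3) = 12; P = 12/35; answer 12/35
Part IV: A3 = 12/35; threaded value p + q = 47; m = 28; remainder = value at the root: 4*(28)^2 + 8*(28)^1 - 8 = (3136) + (224) + (-8) = 3352; answer 3352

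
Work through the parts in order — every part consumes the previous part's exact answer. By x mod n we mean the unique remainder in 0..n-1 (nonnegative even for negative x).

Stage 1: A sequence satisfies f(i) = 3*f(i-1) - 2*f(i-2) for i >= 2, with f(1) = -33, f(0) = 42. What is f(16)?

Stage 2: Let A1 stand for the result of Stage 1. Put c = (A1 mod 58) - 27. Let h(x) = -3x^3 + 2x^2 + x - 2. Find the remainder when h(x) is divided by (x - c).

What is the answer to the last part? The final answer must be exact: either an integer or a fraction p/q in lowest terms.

12782

Stage 1: f(2) = 3*(-33) - 2*(42) = -183; iterating: f(2)=-183, f(3)=-483, f(4)=-1083, f(5)=-2283, f(6)=-4683, f(7)=-9483, f(8)=-19083, f(9)=-38283, f(10)=-76683, f(11)=-153483, f(12)=-307083, f(13)=-614283, f(14)=-1228683, f(15)=-2457483, f(16)=-4915083; answer -4915083
Stage 2: A1 = -4915083; c = -16; remainder = value at the root: -3*(-16)^3 + 2*(-16)^2 + 1*(-16)^1 - 2 = (12288) + (512) + (-16) + (-2) = 12782; answer 12782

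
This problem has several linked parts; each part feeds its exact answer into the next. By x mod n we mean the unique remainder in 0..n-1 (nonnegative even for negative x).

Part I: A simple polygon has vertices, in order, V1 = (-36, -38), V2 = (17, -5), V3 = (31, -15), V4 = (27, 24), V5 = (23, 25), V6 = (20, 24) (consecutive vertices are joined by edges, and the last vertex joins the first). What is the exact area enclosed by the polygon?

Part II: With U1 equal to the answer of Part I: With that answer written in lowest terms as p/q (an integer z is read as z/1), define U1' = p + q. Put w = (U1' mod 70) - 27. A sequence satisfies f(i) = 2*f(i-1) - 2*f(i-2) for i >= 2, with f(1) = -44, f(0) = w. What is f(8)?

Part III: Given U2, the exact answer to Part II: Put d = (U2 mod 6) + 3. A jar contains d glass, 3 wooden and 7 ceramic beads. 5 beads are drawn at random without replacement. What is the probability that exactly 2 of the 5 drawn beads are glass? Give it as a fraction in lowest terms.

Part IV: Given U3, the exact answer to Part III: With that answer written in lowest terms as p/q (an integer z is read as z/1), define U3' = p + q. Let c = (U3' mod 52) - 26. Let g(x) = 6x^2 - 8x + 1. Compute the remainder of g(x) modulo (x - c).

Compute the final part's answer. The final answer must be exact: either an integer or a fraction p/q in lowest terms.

3551

Part I: cross terms: (-36*-5 - 17*-38)=826, (17*-15 - 31*-5)=-100, (31*24 - 27*-15)=1149, (27*25 - 23*24)=123, (23*24 - 20*25)=52, (20*-38 - -36*24)=104; twice the area = |2154| = 2154; area = 1077; answer 1077
Part II: U1 = 1077; threaded value p + q = 1078; w = 1; f(2) = 2*(-44) - 2*(1) = -90; iterating: f(2)=-90, f(3)=-92, f(4)=-4, f(5)=176, f(6)=360, f(7)=368, f(8)=16; answer 16
Part III: U2 = 16; d = 7; total draws C(17,5) = 6188; favorable C(7,2)*C(10,3) = 2520; P = 90/221; answer 90/221
Part IV: U3 = 90/221; threaded value p + q = 311; c = 25; remainder = value at the root: 6*(25)^2 - 8*(25)^1 + 1 = (3750) + (-200) + (1) = 3551; answer 3551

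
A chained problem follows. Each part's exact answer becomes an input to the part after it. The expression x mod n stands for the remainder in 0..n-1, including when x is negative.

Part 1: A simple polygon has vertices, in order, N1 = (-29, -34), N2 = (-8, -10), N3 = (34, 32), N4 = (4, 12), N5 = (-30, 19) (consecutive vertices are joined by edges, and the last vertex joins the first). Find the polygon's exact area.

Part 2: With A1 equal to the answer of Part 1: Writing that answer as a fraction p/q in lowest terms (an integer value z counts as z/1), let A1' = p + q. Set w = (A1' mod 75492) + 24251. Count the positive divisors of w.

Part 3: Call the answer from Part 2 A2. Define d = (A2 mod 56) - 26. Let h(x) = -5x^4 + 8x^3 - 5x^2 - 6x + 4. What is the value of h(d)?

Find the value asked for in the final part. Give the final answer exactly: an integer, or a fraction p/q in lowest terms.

-58436

Part 1: cross terms: (-29*-10 - -8*-34)=18, (-8*32 - 34*-10)=84, (34*12 - 4*32)=280, (4*19 - -30*12)=436, (-30*-34 - -29*19)=1571; twice the area = |2389| = 2389; area = 2389/2; answer 2389/2
Part 2: A1 = 2389/2; threaded value p + q = 2391; w = 26642; 26642 = 2 * 7 * 11 * 173; number of divisors = (1+1) * (1+1) * (1+1) * (1+1) = 16; answer 16
Part 3: A2 = 16; d = -10; -5*(-10)^4 + 8*(-10)^3 - 5*(-10)^2 - 6*(-10)^1 + 4 = (-50000) + (-8000) + (-500) + (60) + (4) = -58436; answer -58436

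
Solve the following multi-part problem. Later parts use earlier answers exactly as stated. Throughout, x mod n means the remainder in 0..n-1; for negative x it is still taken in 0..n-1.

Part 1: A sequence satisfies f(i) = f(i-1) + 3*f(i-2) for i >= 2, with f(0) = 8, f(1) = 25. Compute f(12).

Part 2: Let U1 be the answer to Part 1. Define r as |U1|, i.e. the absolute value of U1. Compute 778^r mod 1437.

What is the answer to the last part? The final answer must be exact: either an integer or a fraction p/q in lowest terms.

Part 1: f(2) = 1*(25) + 3*(8) = 49; iterating: f(2)=49, f(3)=124, f(4)=271, f(5)=643, f(6)=1456, f(7)=3385, f(8)=7753, f(9)=17908, f(10)=41167, f(11)=94891, f(12)=218392; answer 218392
Part 2: U1 = 218392; r = 218392; squarings mod 1437: 778^1=778, 778^2=307, 778^4=844, 778^8=1021, 778^16=616, 778^32=88, 778^64=559, 778^128=652, 778^256=1189, 778^512=1150, 778^1024=460, 778^2048=361, 778^4096=991, 778^8192=610, 778^16384=1354, 778^32768=1141, 778^65536=1396, 778^131072=244; 778^218392 = 778^8 * 778^16 * 778^256 * 778^1024 * 778^4096 * 778^16384 * 778^65536 * 778^131072 = 607 (mod 1437); answer 607

607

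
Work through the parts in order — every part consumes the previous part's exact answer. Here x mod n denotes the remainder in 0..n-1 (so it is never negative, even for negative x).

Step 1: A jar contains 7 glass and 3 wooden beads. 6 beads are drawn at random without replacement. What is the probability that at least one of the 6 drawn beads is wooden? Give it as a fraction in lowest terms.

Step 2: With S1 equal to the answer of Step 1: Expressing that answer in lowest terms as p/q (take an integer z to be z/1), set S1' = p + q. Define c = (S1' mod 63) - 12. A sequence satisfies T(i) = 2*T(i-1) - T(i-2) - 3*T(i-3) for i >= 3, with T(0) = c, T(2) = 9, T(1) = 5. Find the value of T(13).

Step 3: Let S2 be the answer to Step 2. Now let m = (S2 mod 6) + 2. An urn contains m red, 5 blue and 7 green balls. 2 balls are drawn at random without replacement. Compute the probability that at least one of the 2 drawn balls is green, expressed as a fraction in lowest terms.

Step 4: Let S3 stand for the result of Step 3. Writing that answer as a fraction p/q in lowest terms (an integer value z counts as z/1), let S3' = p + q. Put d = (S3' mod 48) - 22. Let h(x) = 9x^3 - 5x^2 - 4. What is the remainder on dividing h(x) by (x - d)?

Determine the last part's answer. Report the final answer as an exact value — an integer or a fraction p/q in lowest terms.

-1254

Step 1: total draws C(10,6) = 210; complement C(7,6) = 7; favorable 210 - 7 = 203; P = 29/30; answer 29/30
Step 2: S1 = 29/30; threaded value p + q = 59; c = 47; T(3) = 2*(9) - 1*(5) - 3*(47) = -128; iterating: T(3)=-128, T(4)=-280, T(5)=-459, T(6)=-254, T(7)=791, T(8)=3213, T(9)=6397, T(10)=7208, T(11)=-1620, T(12)=-29639, T(13)=-79282; answer -79282
Step 3: S2 = -79282; m = 4; total draws C(16,2) = 120; complement C(9,2) = 36; favorable 120 - 36 = 84; P = 7/10; answer 7/10
Step 4: S3 = 7/10; threaded value p + q = 17; d = -5; remainder = value at the root: 9*(-5)^3 - 5*(-5)^2 - 4 = (-1125) + (-125) + (-4) = -1254; answer -1254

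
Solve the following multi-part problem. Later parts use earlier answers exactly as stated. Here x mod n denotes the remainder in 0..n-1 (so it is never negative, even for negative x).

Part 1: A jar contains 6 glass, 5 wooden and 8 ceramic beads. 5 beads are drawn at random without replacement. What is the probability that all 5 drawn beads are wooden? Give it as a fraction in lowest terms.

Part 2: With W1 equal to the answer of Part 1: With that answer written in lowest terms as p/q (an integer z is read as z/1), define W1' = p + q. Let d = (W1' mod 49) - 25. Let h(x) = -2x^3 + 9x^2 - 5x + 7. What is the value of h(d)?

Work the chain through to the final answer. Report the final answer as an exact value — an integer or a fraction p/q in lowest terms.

2239

Part 1: total draws C(19,5) = 11628; favorable C(5,5) = 1; P = 1/11628; answer 1/11628
Part 2: W1 = 1/11628; threaded value p + q = 11629; d = -9; -2*(-9)^3 + 9*(-9)^2 - 5*(-9)^1 + 7 = (1458) + (729) + (45) + (7) = 2239; answer 2239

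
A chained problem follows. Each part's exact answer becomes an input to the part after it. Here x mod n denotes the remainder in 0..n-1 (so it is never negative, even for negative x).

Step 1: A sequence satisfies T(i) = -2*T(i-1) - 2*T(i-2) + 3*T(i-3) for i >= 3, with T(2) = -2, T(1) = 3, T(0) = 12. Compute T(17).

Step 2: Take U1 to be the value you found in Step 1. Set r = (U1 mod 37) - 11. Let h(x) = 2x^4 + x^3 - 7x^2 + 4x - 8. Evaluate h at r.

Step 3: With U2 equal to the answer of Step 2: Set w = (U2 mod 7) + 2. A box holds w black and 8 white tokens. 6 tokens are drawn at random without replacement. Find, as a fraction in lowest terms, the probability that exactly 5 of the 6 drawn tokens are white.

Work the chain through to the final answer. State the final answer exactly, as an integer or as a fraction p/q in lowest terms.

Step 1: T(3) = -2*(-2) - 2*(3) + 3*(12) = 34; iterating: T(3)=34, T(4)=-55, T(5)=36, T(6)=140, T(7)=-517, T(8)=862, T(9)=-270, T(10)=-2735, T(11)=8596, T(12)=-12532, T(13)=-333, T(14)=51518, T(15)=-139966, T(16)=175897, T(17)=82692; answer 82692
Step 2: U1 = 82692; r = 23; 2*(23)^4 + 1*(23)^3 - 7*(23)^2 + 4*(23)^1 - 8 = (559682) + (12167) + (-3703) + (92) + (-8) = 568230; answer 568230
Step 3: U2 = 568230; w = 7; total draws C(15,6) = 5005; favorable C(8,5)*C(7,1) = 392; P = 56/715; answer 56/715

56/715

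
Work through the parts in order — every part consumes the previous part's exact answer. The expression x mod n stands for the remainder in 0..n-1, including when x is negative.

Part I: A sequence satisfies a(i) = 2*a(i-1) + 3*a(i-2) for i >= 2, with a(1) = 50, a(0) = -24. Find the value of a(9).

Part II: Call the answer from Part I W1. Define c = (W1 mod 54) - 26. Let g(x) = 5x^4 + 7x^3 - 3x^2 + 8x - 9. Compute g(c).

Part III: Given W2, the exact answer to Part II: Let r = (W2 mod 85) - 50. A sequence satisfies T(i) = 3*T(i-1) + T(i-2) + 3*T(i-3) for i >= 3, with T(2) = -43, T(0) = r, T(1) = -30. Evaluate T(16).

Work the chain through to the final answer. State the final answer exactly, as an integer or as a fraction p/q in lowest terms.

Part I: a(2) = 2*(50) + 3*(-24) = 28; iterating: a(2)=28, a(3)=206, a(4)=496, a(5)=1610, a(6)=4708, a(7)=14246, a(8)=42616, a(9)=127970; answer 127970
Part II: W1 = 127970; c = 18; 5*(18)^4 + 7*(18)^3 - 3*(18)^2 + 8*(18)^1 - 9 = (524880) + (40824) + (-972) + (144) + (-9) = 564867; answer 564867
Part III: W2 = 564867; r = -8; T(3) = 3*(-43) + 1*(-30) + 3*(-8) = -183; iterating: T(3)=-183, T(4)=-682, T(5)=-2358, T(6)=-8305, T(7)=-29319, T(8)=-103336, T(9)=-364242, T(10)=-1284019, T(11)=-4526307, T(12)=-15955666, T(13)=-56245362, T(14)=-198270673, T(15)=-698924379, T(16)=-2463779896; answer -2463779896

-2463779896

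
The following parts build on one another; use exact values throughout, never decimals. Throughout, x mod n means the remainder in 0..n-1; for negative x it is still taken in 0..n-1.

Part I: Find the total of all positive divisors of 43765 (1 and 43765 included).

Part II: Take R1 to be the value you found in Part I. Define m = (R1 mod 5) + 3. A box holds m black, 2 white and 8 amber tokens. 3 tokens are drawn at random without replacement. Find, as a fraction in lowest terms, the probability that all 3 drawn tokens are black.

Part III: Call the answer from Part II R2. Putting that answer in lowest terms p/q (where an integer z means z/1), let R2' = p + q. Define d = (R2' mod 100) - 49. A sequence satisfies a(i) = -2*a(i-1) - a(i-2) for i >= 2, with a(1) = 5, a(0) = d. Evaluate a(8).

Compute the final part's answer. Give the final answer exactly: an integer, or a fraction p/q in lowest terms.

Part I: 43765 = 5 * 8753; sigma = (1 + 5) * (1 + 8753) = 6 * 8754 = 52524; answer 52524
Part II: R1 = 52524; m = 7; total draws C(17,3) = 680; favorable C(7,3) = 35; P = 7/136; answer 7/136
Part III: R2 = 7/136; threaded value p + q = 143; d = -6; a(2) = -2*(5) - 1*(-6) = -4; iterating: a(2)=-4, a(3)=3, a(4)=-2, a(5)=1, a(6)=0, a(7)=-1, a(8)=2; answer 2

2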